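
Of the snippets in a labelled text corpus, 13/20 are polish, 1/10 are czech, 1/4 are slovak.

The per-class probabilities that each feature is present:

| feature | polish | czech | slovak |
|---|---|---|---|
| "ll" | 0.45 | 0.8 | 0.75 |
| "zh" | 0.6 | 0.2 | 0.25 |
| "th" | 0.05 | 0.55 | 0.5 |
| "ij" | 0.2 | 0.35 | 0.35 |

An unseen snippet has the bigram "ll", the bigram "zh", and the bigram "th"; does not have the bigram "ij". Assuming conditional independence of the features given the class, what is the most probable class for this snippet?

polish: 0.65 × 0.45 × 0.6 × 0.05 × (1−0.2) = 0.00702
czech: 0.1 × 0.8 × 0.2 × 0.55 × (1−0.35) = 0.00572
slovak: 0.25 × 0.75 × 0.25 × 0.5 × (1−0.35) = 0.015234375
Highest score → slovak.

slovak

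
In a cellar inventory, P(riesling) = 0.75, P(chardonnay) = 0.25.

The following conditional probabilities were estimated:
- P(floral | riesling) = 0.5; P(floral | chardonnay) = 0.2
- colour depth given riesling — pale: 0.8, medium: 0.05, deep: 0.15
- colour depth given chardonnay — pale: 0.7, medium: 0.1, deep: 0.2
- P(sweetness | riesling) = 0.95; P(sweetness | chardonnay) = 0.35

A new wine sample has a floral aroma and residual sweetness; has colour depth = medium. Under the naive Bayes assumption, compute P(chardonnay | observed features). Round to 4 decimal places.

riesling: 0.75 × 0.5 × 0.05 × 0.95 = 0.0178125
chardonnay: 0.25 × 0.2 × 0.1 × 0.35 = 0.00175
P(chardonnay | x) = 0.00175 / 0.0195625 ≈ 0.0895

0.0895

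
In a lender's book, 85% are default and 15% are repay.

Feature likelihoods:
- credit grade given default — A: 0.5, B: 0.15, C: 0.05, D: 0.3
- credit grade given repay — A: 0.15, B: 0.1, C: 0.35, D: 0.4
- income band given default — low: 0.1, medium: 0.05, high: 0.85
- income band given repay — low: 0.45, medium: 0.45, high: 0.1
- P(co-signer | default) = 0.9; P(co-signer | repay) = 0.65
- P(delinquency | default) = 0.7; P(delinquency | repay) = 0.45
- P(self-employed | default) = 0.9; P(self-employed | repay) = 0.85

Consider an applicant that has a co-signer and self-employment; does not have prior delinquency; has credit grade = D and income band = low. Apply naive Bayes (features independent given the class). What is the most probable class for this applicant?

repay

default: 0.85 × 0.3 × 0.1 × 0.9 × (1−0.7) × 0.9 = 0.0061965
repay: 0.15 × 0.4 × 0.45 × 0.65 × (1−0.45) × 0.85 = 0.008204625
Highest score → repay.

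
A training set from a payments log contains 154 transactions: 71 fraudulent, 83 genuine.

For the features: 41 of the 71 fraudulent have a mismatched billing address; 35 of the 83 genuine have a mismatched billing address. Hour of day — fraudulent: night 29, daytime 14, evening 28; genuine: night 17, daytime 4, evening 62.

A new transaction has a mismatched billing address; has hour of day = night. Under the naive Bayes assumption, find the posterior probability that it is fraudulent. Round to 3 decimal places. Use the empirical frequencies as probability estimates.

fraudulent: (71/154) × (41/71) × (29/71) ≈ 0.108743
genuine: (83/154) × (35/83) × (17/83) ≈ 0.0465498
P(fraudulent | x) = 0.108743 / 0.1552928 ≈ 0.700

0.700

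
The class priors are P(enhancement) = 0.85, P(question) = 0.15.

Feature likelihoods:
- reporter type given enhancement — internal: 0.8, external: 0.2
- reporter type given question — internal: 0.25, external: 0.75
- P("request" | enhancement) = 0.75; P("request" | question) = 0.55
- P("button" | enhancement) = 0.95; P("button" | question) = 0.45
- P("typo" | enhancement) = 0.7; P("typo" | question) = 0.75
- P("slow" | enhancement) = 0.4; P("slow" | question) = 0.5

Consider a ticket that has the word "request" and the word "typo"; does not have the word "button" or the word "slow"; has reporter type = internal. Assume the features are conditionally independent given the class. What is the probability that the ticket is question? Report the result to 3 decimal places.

enhancement: 0.85 × 0.8 × 0.75 × (1−0.95) × 0.7 × (1−0.4) = 0.01071
question: 0.15 × 0.25 × 0.55 × (1−0.45) × 0.75 × (1−0.5) = 0.00425390625
P(question | x) = 0.00425390625 / 0.01496390625 ≈ 0.284

0.284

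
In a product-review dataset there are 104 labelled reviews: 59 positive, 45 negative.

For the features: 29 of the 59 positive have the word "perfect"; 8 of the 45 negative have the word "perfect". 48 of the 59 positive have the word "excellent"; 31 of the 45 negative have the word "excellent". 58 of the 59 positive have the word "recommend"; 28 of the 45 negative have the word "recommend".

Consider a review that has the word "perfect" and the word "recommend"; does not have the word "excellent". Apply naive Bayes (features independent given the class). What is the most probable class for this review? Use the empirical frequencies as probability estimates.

positive

positive: (59/104) × (29/59) × (11/59) × (58/59) ≈ 0.0511071
negative: (45/104) × (8/45) × (14/45) × (28/45) ≈ 0.0148908
Highest score → positive.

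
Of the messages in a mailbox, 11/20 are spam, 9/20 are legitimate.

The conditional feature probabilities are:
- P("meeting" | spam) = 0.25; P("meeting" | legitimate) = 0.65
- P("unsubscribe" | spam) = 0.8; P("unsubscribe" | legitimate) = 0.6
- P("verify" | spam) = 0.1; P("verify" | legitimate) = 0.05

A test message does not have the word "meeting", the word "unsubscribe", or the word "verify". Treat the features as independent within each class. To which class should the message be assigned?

spam

spam: 0.55 × (1−0.25) × (1−0.8) × (1−0.1) = 0.07425
legitimate: 0.45 × (1−0.65) × (1−0.6) × (1−0.05) = 0.05985
Highest score → spam.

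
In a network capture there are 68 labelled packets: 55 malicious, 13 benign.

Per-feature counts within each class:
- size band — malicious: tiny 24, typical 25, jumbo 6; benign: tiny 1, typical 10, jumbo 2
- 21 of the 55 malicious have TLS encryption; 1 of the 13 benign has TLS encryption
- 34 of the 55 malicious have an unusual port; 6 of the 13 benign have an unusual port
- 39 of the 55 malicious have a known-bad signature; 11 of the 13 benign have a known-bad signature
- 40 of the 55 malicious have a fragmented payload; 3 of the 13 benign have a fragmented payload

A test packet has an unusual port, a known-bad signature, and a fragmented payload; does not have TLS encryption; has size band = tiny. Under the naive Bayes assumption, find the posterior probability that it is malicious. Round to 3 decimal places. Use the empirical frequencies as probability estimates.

0.983

malicious: (55/68) × (24/55) × (34/55) × (34/55) × (39/55) × (40/55) ≈ 0.0695559
benign: (13/68) × (1/13) × (12/13) × (6/13) × (11/13) × (3/13) ≈ 0.00122339
P(malicious | x) = 0.0695559 / 0.07077929 ≈ 0.983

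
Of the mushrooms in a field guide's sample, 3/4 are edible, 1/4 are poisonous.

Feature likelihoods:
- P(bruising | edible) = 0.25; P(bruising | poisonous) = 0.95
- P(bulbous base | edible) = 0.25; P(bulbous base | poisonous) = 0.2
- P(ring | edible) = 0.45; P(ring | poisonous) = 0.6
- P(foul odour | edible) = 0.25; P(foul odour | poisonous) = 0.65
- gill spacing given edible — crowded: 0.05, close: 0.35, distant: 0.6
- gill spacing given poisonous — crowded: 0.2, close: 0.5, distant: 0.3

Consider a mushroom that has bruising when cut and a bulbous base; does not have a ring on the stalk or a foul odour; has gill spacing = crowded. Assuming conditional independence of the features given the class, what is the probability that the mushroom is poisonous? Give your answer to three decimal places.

edible: 0.75 × 0.25 × 0.25 × (1−0.45) × (1−0.25) × 0.05 = 0.000966796875
poisonous: 0.25 × 0.95 × 0.2 × (1−0.6) × (1−0.65) × 0.2 = 0.00133
P(poisonous | x) = 0.00133 / 0.002296796875 ≈ 0.579

0.579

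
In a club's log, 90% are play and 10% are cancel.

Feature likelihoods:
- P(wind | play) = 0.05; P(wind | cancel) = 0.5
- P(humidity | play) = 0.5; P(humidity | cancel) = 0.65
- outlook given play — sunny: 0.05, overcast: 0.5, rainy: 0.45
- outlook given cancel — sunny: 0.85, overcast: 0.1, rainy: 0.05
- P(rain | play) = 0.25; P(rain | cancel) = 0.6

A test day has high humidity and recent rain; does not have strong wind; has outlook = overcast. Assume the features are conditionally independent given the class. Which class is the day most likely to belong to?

play

play: 0.9 × (1−0.05) × 0.5 × 0.5 × 0.25 = 0.0534375
cancel: 0.1 × (1−0.5) × 0.65 × 0.1 × 0.6 = 0.00195
Highest score → play.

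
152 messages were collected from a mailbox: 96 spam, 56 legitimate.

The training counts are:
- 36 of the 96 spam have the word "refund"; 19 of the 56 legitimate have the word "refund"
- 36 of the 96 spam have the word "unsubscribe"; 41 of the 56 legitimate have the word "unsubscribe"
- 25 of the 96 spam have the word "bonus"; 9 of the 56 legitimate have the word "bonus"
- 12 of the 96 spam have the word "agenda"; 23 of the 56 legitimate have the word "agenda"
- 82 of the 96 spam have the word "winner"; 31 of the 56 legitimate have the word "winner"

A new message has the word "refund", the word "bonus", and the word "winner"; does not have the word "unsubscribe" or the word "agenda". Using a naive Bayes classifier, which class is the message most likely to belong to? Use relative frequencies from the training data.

spam

spam: (96/152) × (36/96) × (60/96) × (25/96) × (84/96) × (82/96) ≈ 0.028811
legitimate: (56/152) × (19/56) × (15/56) × (9/56) × (33/56) × (31/56) ≈ 0.00175536
Highest score → spam.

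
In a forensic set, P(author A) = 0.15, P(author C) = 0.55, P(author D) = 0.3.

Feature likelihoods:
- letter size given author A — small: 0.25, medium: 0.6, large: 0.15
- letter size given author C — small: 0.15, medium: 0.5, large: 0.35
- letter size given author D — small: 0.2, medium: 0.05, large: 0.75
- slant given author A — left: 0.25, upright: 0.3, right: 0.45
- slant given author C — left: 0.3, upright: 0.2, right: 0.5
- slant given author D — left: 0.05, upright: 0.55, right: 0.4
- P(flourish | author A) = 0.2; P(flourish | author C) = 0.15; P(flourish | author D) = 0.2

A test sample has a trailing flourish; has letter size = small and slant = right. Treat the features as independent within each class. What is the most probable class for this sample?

author C

author A: 0.15 × 0.25 × 0.45 × 0.2 = 0.003375
author C: 0.55 × 0.15 × 0.5 × 0.15 = 0.0061875
author D: 0.3 × 0.2 × 0.4 × 0.2 = 0.0048
Highest score → author C.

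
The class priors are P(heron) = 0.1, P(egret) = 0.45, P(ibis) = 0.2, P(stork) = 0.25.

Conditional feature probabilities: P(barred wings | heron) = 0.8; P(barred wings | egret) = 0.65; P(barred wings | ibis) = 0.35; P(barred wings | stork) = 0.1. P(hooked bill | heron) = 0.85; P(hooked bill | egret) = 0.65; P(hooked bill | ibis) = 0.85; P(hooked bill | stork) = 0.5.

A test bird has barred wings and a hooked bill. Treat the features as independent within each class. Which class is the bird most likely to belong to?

egret

heron: 0.1 × 0.8 × 0.85 = 0.068
egret: 0.45 × 0.65 × 0.65 = 0.190125
ibis: 0.2 × 0.35 × 0.85 = 0.0595
stork: 0.25 × 0.1 × 0.5 = 0.0125
Highest score → egret.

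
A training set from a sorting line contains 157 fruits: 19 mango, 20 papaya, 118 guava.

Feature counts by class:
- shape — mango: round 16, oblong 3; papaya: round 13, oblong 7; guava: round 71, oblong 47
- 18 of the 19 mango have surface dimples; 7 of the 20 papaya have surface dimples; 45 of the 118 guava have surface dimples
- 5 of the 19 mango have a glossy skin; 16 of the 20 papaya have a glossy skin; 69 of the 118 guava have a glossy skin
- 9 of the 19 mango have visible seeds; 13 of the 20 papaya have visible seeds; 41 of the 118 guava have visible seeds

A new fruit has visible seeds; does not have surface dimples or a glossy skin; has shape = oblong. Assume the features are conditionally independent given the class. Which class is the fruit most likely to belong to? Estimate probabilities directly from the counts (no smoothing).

guava

mango: (19/157) × (3/19) × (1/19) × (14/19) × (9/19) ≈ 0.00035102
papaya: (20/157) × (7/20) × (13/20) × (4/20) × (13/20) ≈ 0.00376752
guava: (118/157) × (47/118) × (73/118) × (49/118) × (41/118) ≈ 0.0267211
Highest score → guava.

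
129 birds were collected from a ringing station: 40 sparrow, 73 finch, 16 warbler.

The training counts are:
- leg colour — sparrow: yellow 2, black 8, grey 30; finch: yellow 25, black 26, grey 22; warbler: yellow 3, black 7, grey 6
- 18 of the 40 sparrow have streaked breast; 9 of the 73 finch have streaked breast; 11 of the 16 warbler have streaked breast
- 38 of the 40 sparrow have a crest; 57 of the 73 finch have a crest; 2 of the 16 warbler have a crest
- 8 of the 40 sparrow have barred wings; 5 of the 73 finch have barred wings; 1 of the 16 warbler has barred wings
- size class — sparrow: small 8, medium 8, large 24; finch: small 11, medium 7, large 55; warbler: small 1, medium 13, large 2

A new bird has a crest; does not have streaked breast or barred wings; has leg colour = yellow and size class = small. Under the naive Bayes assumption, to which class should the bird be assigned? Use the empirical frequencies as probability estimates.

finch

sparrow: (40/129) × (2/40) × (22/40) × (38/40) × (32/40) × (8/40) ≈ 0.00129612
finch: (73/129) × (25/73) × (64/73) × (57/73) × (68/73) × (11/73) ≈ 0.0186215
warbler: (16/129) × (3/16) × (5/16) × (2/16) × (15/16) × (1/16) ≈ 0.0000532283
Highest score → finch.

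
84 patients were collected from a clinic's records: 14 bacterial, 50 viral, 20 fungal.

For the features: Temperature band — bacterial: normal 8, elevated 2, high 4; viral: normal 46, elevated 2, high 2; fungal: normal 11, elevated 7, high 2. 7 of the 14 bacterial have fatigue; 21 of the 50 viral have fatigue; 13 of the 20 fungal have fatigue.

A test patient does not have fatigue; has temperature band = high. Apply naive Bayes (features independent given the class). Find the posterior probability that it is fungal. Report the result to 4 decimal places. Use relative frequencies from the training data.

0.1813

bacterial: (14/84) × (4/14) × (7/14) ≈ 0.0238095
viral: (50/84) × (2/50) × (29/50) ≈ 0.0138095
fungal: (20/84) × (2/20) × (7/20) ≈ 0.00833333
P(fungal | x) = 0.00833333 / 0.04595233 ≈ 0.1813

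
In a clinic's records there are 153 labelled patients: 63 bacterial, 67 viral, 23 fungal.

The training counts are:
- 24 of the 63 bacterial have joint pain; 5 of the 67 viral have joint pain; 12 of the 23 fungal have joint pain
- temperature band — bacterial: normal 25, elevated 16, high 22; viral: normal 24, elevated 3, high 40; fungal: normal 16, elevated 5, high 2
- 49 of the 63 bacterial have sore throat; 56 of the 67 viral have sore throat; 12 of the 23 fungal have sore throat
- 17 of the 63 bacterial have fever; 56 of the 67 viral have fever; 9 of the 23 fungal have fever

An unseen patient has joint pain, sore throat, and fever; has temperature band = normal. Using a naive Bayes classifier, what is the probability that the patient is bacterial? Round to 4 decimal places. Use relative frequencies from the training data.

0.4035

bacterial: (63/153) × (24/63) × (25/63) × (49/63) × (17/63) ≈ 0.0130642
viral: (67/153) × (5/67) × (24/67) × (56/67) × (56/67) ≈ 0.00817789
fungal: (23/153) × (12/23) × (16/23) × (12/23) × (9/23) ≈ 0.0111391
P(bacterial | x) = 0.0130642 / 0.03238119 ≈ 0.4035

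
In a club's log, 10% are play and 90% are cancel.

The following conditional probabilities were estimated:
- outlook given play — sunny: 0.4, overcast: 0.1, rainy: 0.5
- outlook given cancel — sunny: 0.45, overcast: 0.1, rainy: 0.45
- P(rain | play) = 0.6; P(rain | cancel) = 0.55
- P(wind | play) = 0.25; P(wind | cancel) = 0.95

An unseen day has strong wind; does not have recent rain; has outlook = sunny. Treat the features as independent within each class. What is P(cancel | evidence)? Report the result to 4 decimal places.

0.9774

play: 0.1 × 0.4 × (1−0.6) × 0.25 = 0.004
cancel: 0.9 × 0.45 × (1−0.55) × 0.95 = 0.1731375
P(cancel | x) = 0.1731375 / 0.1771375 ≈ 0.9774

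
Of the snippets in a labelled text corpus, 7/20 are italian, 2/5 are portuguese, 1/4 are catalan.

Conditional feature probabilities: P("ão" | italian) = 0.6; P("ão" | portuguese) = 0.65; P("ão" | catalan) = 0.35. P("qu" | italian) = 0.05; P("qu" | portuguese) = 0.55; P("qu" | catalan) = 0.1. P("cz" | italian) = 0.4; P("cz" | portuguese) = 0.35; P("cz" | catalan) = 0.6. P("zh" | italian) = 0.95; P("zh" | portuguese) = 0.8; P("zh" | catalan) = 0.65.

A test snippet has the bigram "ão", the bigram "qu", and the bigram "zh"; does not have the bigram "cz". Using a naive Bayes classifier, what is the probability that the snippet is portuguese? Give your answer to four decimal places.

italian: 0.35 × 0.6 × 0.05 × (1−0.4) × 0.95 = 0.005985
portuguese: 0.4 × 0.65 × 0.55 × (1−0.35) × 0.8 = 0.07436
catalan: 0.25 × 0.35 × 0.1 × (1−0.6) × 0.65 = 0.002275
P(portuguese | x) = 0.07436 / 0.08262 ≈ 0.9000

0.9000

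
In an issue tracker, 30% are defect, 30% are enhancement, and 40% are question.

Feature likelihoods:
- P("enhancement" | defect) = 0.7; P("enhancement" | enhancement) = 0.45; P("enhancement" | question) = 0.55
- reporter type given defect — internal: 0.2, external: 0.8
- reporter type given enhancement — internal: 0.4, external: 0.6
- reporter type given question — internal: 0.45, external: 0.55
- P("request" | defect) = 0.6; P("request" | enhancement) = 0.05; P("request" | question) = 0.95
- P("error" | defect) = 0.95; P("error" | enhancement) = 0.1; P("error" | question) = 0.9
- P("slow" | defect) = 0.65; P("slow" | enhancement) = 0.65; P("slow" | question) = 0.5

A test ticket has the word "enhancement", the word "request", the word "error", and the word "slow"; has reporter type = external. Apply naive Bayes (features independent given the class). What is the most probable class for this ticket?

defect: 0.3 × 0.7 × 0.8 × 0.6 × 0.95 × 0.65 = 0.062244
enhancement: 0.3 × 0.45 × 0.6 × 0.05 × 0.1 × 0.65 = 0.00026325
question: 0.4 × 0.55 × 0.55 × 0.95 × 0.9 × 0.5 = 0.0517275
Highest score → defect.

defect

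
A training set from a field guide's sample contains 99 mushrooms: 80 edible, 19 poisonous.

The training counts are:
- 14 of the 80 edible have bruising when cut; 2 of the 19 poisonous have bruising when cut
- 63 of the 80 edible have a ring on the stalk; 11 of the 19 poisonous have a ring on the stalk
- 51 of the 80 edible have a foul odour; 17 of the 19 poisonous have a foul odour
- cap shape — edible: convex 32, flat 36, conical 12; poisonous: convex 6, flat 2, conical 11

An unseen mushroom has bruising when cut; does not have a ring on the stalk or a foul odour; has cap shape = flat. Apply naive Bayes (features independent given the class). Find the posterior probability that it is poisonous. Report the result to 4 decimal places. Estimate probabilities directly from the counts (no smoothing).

edible: (80/99) × (14/80) × (17/80) × (29/80) × (36/80) ≈ 0.00490199
poisonous: (19/99) × (2/19) × (8/19) × (2/19) × (2/19) ≈ 0.0000942506
P(poisonous | x) = 0.0000942506 / 0.0049962406 ≈ 0.0189

0.0189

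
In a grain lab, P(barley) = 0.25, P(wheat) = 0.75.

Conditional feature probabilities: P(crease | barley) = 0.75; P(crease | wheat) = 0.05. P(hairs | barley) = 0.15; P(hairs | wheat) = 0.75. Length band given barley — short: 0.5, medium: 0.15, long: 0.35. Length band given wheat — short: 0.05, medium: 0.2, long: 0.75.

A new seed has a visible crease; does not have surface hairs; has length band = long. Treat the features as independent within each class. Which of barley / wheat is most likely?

barley

barley: 0.25 × 0.75 × (1−0.15) × 0.35 = 0.05578125
wheat: 0.75 × 0.05 × (1−0.75) × 0.75 = 0.00703125
Highest score → barley.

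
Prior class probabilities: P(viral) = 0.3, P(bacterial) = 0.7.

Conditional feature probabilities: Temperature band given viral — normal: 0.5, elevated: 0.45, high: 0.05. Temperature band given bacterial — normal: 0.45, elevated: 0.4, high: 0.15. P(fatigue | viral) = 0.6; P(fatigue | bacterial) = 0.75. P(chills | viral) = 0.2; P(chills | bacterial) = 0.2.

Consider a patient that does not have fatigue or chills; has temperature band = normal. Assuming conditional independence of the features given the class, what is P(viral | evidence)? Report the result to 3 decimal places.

viral: 0.3 × 0.5 × (1−0.6) × (1−0.2) = 0.048
bacterial: 0.7 × 0.45 × (1−0.75) × (1−0.2) = 0.063
P(viral | x) = 0.048 / 0.111 ≈ 0.432

0.432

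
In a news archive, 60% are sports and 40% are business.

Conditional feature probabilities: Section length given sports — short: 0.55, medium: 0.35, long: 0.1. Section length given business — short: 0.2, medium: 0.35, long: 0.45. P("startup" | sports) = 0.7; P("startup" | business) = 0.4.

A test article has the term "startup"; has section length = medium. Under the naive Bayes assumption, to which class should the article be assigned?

sports: 0.6 × 0.35 × 0.7 = 0.147
business: 0.4 × 0.35 × 0.4 = 0.056
Highest score → sports.

sports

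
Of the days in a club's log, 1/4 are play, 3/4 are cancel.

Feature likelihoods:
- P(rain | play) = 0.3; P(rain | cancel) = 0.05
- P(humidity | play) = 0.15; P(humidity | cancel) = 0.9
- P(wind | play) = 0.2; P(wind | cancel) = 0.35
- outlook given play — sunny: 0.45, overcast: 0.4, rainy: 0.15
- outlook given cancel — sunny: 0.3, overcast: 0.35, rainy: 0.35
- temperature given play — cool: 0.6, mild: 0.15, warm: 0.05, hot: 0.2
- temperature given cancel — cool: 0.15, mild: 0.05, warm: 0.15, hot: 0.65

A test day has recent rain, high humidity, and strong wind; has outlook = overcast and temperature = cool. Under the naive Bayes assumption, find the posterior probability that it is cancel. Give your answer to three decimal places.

0.535

play: 0.25 × 0.3 × 0.15 × 0.2 × 0.4 × 0.6 = 0.00054
cancel: 0.75 × 0.05 × 0.9 × 0.35 × 0.35 × 0.15 = 0.00062015625
P(cancel | x) = 0.00062015625 / 0.00116015625 ≈ 0.535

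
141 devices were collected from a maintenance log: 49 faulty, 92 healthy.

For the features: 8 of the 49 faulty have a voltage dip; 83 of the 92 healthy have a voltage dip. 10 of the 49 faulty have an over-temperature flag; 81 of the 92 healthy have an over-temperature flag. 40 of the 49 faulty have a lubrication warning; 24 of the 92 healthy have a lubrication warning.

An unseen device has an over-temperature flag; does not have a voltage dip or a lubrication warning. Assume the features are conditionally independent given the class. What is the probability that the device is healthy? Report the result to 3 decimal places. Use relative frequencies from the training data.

faulty: (49/141) × (41/49) × (10/49) × (9/49) ≈ 0.0108997
healthy: (92/141) × (9/92) × (81/92) × (68/92) ≈ 0.0415376
P(healthy | x) = 0.0415376 / 0.0524373 ≈ 0.792

0.792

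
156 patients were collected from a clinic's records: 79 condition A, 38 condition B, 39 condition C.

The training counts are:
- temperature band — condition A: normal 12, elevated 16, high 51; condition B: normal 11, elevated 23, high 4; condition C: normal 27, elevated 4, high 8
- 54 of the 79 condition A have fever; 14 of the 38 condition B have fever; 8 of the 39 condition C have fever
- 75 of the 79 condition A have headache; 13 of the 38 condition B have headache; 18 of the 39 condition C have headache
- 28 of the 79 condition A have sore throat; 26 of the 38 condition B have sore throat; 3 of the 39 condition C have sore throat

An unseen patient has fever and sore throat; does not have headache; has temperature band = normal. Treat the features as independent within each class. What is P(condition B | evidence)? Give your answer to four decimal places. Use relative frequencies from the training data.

0.8289

condition A: (79/156) × (12/79) × (54/79) × (4/79) × (28/79) ≈ 0.000943598
condition B: (38/156) × (11/38) × (14/38) × (25/38) × (26/38) ≈ 0.0116939
condition C: (39/156) × (27/39) × (8/39) × (21/39) × (3/39) ≈ 0.00147054
P(condition B | x) = 0.0116939 / 0.014108038 ≈ 0.8289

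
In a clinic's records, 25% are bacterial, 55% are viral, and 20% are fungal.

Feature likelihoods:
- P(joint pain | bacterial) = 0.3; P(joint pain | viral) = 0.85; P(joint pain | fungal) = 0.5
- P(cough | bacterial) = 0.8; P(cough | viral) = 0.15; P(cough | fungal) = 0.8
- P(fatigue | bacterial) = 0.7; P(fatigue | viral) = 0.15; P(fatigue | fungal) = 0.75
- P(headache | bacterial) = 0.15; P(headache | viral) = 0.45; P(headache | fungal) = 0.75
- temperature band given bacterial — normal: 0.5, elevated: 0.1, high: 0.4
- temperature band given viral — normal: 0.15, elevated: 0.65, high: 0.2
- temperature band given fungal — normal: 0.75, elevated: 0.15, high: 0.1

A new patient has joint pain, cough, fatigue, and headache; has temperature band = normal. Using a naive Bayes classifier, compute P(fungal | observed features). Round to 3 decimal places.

0.897

bacterial: 0.25 × 0.3 × 0.8 × 0.7 × 0.15 × 0.5 = 0.00315
viral: 0.55 × 0.85 × 0.15 × 0.15 × 0.45 × 0.15 = 0.000710015625
fungal: 0.2 × 0.5 × 0.8 × 0.75 × 0.75 × 0.75 = 0.03375
P(fungal | x) = 0.03375 / 0.037610015625 ≈ 0.897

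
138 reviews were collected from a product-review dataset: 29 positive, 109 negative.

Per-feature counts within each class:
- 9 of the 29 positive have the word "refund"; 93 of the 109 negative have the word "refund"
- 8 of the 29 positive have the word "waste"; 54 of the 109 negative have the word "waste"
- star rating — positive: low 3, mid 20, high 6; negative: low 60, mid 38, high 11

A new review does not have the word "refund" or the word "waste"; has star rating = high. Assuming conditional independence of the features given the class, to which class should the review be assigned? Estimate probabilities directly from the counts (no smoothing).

positive: (29/138) × (20/29) × (21/29) × (6/29) ≈ 0.0217133
negative: (109/138) × (16/109) × (55/109) × (11/109) ≈ 0.00590396
Highest score → positive.

positive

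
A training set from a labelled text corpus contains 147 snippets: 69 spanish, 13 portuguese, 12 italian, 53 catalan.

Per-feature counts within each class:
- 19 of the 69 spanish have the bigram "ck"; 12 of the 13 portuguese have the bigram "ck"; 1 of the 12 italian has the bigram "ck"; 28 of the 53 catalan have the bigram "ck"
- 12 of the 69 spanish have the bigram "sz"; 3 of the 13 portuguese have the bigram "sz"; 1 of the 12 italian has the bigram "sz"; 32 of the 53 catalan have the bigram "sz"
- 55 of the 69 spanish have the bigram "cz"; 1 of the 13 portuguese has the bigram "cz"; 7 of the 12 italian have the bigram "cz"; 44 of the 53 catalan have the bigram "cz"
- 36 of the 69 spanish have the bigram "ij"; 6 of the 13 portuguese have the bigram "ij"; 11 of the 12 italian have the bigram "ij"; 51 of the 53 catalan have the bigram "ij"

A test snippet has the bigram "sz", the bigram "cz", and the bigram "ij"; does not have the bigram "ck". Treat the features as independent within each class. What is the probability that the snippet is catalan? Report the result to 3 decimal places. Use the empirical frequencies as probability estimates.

0.746

spanish: (69/147) × (50/69) × (12/69) × (55/69) × (36/69) ≈ 0.0246009
portuguese: (13/147) × (1/13) × (3/13) × (1/13) × (6/13) ≈ 0.0000557346
italian: (12/147) × (11/12) × (1/12) × (7/12) × (11/12) ≈ 0.00333444
catalan: (53/147) × (25/53) × (32/53) × (44/53) × (51/53) ≈ 0.0820291
P(catalan | x) = 0.0820291 / 0.1100201746 ≈ 0.746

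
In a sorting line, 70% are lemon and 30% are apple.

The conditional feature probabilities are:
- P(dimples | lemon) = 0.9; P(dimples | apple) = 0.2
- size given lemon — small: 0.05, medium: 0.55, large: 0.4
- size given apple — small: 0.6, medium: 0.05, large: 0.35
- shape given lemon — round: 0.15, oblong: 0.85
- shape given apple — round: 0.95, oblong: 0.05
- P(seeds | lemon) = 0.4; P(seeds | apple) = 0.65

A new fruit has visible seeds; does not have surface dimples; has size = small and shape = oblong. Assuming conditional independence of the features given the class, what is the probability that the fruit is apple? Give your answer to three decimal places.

lemon: 0.7 × (1−0.9) × 0.05 × 0.85 × 0.4 = 0.00119
apple: 0.3 × (1−0.2) × 0.6 × 0.05 × 0.65 = 0.00468
P(apple | x) = 0.00468 / 0.00587 ≈ 0.797

0.797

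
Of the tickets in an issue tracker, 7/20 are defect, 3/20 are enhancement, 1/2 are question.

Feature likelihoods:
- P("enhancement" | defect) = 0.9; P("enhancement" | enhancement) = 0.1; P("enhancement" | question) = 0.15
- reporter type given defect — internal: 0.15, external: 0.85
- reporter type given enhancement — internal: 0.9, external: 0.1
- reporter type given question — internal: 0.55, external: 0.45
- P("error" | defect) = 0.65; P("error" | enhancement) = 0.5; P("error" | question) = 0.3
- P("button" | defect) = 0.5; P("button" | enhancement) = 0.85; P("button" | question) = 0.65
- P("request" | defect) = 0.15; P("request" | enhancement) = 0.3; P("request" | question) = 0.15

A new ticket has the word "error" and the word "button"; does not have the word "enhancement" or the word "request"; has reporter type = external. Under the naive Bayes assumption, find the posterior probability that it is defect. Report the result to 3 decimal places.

defect: 0.35 × (1−0.9) × 0.85 × 0.65 × 0.5 × (1−0.15) = 0.0082184375
enhancement: 0.15 × (1−0.1) × 0.1 × 0.5 × 0.85 × (1−0.3) = 0.00401625
question: 0.5 × (1−0.15) × 0.45 × 0.3 × 0.65 × (1−0.15) = 0.0316996875
P(defect | x) = 0.0082184375 / 0.043934375 ≈ 0.187

0.187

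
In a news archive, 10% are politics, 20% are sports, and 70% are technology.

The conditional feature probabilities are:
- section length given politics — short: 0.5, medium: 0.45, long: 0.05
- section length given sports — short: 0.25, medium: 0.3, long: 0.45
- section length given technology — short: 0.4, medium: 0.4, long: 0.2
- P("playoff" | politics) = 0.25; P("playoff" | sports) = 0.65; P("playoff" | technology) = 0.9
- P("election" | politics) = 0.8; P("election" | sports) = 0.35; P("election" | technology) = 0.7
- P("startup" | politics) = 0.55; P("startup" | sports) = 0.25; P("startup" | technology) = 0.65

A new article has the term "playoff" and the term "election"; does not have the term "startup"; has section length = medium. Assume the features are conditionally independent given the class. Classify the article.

politics: 0.1 × 0.45 × 0.25 × 0.8 × (1−0.55) = 0.00405
sports: 0.2 × 0.3 × 0.65 × 0.35 × (1−0.25) = 0.0102375
technology: 0.7 × 0.4 × 0.9 × 0.7 × (1−0.65) = 0.06174
Highest score → technology.

technology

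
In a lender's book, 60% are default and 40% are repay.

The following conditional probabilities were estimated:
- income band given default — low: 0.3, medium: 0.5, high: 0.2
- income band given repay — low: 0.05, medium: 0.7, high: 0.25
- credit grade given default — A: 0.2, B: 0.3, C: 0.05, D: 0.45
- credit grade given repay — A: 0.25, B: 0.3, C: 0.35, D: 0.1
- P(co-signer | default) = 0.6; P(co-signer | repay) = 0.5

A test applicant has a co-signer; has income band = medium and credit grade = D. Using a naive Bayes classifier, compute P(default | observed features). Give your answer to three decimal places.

0.853

default: 0.6 × 0.5 × 0.45 × 0.6 = 0.081
repay: 0.4 × 0.7 × 0.1 × 0.5 = 0.014
P(default | x) = 0.081 / 0.095 ≈ 0.853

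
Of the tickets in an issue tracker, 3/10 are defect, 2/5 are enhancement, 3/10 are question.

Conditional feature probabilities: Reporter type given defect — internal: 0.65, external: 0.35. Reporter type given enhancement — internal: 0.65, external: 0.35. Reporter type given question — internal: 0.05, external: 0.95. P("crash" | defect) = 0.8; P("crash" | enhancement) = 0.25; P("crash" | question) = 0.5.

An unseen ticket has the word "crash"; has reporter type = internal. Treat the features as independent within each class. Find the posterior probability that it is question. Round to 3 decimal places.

defect: 0.3 × 0.65 × 0.8 = 0.156
enhancement: 0.4 × 0.65 × 0.25 = 0.065
question: 0.3 × 0.05 × 0.5 = 0.0075
P(question | x) = 0.0075 / 0.2285 ≈ 0.033

0.033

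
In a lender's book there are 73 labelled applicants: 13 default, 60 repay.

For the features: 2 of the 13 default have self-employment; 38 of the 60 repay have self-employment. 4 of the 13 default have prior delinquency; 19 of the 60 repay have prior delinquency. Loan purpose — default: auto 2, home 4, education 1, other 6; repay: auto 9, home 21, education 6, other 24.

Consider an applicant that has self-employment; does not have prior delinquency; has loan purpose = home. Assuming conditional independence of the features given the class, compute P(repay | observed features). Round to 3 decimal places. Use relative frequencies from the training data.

0.955

default: (13/73) × (2/13) × (9/13) × (4/13) ≈ 0.0058361
repay: (60/73) × (38/60) × (41/60) × (21/60) ≈ 0.124498
P(repay | x) = 0.124498 / 0.1303341 ≈ 0.955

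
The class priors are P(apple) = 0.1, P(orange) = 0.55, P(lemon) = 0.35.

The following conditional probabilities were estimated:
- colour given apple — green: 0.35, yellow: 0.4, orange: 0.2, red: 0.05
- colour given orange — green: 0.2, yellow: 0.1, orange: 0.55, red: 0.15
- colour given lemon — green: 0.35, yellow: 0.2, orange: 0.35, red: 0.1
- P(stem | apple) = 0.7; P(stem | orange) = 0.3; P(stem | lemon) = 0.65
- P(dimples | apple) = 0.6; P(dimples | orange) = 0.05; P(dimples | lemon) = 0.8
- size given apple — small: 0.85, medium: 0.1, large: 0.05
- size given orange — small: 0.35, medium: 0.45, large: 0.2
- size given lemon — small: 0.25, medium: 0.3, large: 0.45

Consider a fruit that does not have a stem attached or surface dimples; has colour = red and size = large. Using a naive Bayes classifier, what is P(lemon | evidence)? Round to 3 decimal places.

apple: 0.1 × 0.05 × (1−0.7) × (1−0.6) × 0.05 = 0.00003
orange: 0.55 × 0.15 × (1−0.3) × (1−0.05) × 0.2 = 0.0109725
lemon: 0.35 × 0.1 × (1−0.65) × (1−0.8) × 0.45 = 0.0011025
P(lemon | x) = 0.0011025 / 0.012105 ≈ 0.091

0.091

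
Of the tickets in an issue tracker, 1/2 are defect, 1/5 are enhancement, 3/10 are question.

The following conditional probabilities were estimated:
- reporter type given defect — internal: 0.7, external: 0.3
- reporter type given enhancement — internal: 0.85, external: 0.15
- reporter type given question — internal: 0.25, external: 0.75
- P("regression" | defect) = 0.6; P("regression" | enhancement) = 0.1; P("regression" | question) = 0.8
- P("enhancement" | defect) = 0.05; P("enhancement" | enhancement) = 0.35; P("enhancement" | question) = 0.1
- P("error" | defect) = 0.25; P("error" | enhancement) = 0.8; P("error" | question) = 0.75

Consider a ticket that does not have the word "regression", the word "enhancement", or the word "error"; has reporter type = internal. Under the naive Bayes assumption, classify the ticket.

defect

defect: 0.5 × 0.7 × (1−0.6) × (1−0.05) × (1−0.25) = 0.09975
enhancement: 0.2 × 0.85 × (1−0.1) × (1−0.35) × (1−0.8) = 0.01989
question: 0.3 × 0.25 × (1−0.8) × (1−0.1) × (1−0.75) = 0.003375
Highest score → defect.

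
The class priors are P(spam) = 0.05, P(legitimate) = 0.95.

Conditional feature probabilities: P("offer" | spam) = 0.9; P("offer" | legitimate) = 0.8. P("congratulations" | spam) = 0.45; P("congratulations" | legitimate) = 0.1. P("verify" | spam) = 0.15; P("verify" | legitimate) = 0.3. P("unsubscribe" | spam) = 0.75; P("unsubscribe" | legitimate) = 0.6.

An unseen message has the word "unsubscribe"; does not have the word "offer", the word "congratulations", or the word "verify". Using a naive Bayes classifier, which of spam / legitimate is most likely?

legitimate

spam: 0.05 × (1−0.9) × (1−0.45) × (1−0.15) × 0.75 = 0.001753125
legitimate: 0.95 × (1−0.8) × (1−0.1) × (1−0.3) × 0.6 = 0.07182
Highest score → legitimate.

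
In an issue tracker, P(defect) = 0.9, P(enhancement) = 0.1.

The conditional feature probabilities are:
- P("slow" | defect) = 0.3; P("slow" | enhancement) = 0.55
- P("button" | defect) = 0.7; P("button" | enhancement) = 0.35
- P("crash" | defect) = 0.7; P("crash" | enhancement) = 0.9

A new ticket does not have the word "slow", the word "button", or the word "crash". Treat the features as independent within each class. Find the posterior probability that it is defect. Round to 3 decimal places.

0.951

defect: 0.9 × (1−0.3) × (1−0.7) × (1−0.7) = 0.0567
enhancement: 0.1 × (1−0.55) × (1−0.35) × (1−0.9) = 0.002925
P(defect | x) = 0.0567 / 0.059625 ≈ 0.951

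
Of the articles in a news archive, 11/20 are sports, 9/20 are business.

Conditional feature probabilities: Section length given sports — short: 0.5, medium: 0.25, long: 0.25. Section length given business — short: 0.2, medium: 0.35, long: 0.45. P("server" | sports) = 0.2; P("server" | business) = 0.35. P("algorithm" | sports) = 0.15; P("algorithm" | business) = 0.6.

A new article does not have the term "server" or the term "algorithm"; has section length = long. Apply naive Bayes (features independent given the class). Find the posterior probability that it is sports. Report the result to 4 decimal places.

0.6398

sports: 0.55 × 0.25 × (1−0.2) × (1−0.15) = 0.0935
business: 0.45 × 0.45 × (1−0.35) × (1−0.6) = 0.05265
P(sports | x) = 0.0935 / 0.14615 ≈ 0.6398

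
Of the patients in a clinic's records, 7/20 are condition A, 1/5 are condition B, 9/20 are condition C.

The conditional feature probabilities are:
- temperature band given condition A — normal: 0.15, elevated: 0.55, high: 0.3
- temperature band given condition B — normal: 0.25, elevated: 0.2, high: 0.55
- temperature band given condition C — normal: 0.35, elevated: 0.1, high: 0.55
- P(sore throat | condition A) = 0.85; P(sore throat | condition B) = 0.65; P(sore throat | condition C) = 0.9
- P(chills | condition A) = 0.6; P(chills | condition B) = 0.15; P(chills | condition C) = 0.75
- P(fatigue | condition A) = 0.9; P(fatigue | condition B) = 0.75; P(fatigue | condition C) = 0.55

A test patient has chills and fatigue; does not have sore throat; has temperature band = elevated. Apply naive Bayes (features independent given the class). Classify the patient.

condition A

condition A: 0.35 × 0.55 × (1−0.85) × 0.6 × 0.9 = 0.0155925
condition B: 0.2 × 0.2 × (1−0.65) × 0.15 × 0.75 = 0.001575
condition C: 0.45 × 0.1 × (1−0.9) × 0.75 × 0.55 = 0.00185625
Highest score → condition A.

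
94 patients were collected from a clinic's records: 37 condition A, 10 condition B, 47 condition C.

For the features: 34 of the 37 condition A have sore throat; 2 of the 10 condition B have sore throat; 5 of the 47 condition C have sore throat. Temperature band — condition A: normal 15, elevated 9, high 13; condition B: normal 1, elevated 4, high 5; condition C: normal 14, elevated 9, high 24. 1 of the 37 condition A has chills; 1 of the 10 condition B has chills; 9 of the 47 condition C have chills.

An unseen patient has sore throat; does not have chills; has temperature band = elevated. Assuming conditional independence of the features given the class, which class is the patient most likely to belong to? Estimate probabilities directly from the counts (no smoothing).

condition A

condition A: (37/94) × (34/37) × (9/37) × (36/37) ≈ 0.0856037
condition B: (10/94) × (2/10) × (4/10) × (9/10) ≈ 0.00765957
condition C: (47/94) × (5/47) × (9/47) × (38/47) ≈ 0.00823517
Highest score → condition A.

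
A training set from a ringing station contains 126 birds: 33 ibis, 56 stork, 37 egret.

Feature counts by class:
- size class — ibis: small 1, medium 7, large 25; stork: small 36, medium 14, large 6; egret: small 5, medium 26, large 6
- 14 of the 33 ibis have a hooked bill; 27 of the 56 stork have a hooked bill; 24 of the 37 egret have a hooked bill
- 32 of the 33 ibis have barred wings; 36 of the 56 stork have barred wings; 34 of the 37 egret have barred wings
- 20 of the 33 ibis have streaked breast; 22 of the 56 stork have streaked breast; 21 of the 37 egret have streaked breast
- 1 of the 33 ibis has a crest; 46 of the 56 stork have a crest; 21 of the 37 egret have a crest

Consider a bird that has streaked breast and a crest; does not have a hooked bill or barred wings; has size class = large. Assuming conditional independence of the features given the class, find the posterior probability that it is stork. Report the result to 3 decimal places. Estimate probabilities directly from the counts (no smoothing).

ibis: (33/126) × (25/33) × (19/33) × (1/33) × (20/33) × (1/33) ≈ 0.0000635766
stork: (56/126) × (6/56) × (29/56) × (20/56) × (22/56) × (46/56) ≈ 0.00284209
egret: (37/126) × (6/37) × (13/37) × (3/37) × (21/37) × (21/37) ≈ 0.000436996
P(stork | x) = 0.00284209 / 0.0033426626 ≈ 0.850

0.850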